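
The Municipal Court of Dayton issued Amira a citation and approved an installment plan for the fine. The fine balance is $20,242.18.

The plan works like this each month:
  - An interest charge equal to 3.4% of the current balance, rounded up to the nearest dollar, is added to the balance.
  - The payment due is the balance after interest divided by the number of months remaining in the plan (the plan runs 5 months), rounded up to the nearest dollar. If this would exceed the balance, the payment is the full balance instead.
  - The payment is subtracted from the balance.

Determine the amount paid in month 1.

Month 1: $20,242.18 +$689.00 interest = $20,931.18; pay $4,187.00 → $16,744.18

$4,187.00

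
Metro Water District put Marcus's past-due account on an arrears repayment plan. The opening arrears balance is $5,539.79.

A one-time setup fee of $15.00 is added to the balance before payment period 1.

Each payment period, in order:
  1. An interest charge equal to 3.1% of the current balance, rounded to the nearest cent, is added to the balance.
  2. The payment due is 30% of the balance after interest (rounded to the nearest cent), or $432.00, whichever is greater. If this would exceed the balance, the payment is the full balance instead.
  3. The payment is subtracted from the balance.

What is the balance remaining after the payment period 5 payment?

Payment period 1: opening $5,554.79; interest $172.20 → $5,726.99; payment $1,718.10; balance $4,008.89
Payment period 2: opening $4,008.89; interest $124.28 → $4,133.17; payment $1,239.95; balance $2,893.22
Payment period 3: opening $2,893.22; interest $89.69 → $2,982.91; payment $894.87; balance $2,088.04
Payment period 4: opening $2,088.04; interest $64.73 → $2,152.77; payment $645.83; balance $1,506.94
Payment period 5: opening $1,506.94; interest $46.72 → $1,553.66; payment $466.10; balance $1,087.56

$1,087.56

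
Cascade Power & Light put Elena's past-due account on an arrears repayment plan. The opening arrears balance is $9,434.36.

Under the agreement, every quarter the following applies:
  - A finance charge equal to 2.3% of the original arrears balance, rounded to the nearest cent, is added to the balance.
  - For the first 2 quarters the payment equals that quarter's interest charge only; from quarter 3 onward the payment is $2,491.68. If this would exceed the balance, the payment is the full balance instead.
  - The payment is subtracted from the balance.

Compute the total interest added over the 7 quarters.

# | Opening | Interest | Payment | End bal
1 | $9,434.36 | $216.99 | $216.99 | $9,434.36
2 | $9,434.36 | $216.99 | $216.99 | $9,434.36
3 | $9,434.36 | $216.99 | $2,491.68 | $7,159.67
4 | $7,159.67 | $216.99 | $2,491.68 | $4,884.98
5 | $4,884.98 | $216.99 | $2,491.68 | $2,610.29
6 | $2,610.29 | $216.99 | $2,491.68 | $335.60
7 | $335.60 | $216.99 | $552.59 | $0.00
Total interest: $216.99 + $216.99 + $216.99 + $216.99 + $216.99 + $216.99 + $216.99 = $1,518.93

$1,518.93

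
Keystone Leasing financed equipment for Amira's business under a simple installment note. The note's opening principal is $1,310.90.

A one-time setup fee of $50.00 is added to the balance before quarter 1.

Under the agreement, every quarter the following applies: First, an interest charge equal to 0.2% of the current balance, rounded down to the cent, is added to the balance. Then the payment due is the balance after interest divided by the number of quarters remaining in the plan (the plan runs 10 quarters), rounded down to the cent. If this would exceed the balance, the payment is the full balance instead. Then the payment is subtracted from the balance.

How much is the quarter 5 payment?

Quarter 1: opening $1,360.90; interest $2.72 → $1,363.62; payment $136.36; balance $1,227.26
Quarter 2: opening $1,227.26; interest $2.45 → $1,229.71; payment $136.63; balance $1,093.08
Quarter 3: opening $1,093.08; interest $2.18 → $1,095.26; payment $136.90; balance $958.36
Quarter 4: opening $958.36; interest $1.91 → $960.27; payment $137.18; balance $823.09
Quarter 5: opening $823.09; interest $1.64 → $824.73; payment $137.45; balance $687.28

$137.45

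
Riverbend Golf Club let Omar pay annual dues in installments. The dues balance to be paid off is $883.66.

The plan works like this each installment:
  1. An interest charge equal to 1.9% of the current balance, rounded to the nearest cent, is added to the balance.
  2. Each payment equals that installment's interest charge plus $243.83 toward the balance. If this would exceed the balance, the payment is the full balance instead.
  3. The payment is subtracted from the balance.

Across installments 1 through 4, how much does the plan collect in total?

$923.02

Installment 1: opening $883.66; interest $16.79 → $900.45; payment $260.62; balance $639.83
Installment 2: opening $639.83; interest $12.16 → $651.99; payment $255.99; balance $396.00
Installment 3: opening $396.00; interest $7.52 → $403.52; payment $251.35; balance $152.17
Installment 4: opening $152.17; interest $2.89 → $155.06; payment $155.06; balance $0.00
Total paid: $923.02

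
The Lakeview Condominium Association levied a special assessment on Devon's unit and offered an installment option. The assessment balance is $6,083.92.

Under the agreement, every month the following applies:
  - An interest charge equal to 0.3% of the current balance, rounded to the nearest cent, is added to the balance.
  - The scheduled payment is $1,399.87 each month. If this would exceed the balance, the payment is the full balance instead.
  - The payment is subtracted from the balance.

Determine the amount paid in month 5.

Month 1: $6,083.92 +$18.25 interest = $6,102.17; pay $1,399.87 → $4,702.30
Month 2: $4,702.30 +$14.11 interest = $4,716.41; pay $1,399.87 → $3,316.54
Month 3: $3,316.54 +$9.95 interest = $3,326.49; pay $1,399.87 → $1,926.62
Month 4: $1,926.62 +$5.78 interest = $1,932.40; pay $1,399.87 → $532.53
Month 5: $532.53 +$1.60 interest = $534.13; pay $534.13 → $0.00

$534.13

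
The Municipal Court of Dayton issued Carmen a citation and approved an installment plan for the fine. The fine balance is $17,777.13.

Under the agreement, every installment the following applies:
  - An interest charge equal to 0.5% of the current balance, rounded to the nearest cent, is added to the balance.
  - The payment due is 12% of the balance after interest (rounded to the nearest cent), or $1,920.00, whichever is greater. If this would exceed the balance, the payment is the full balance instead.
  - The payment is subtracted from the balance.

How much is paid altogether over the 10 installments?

Installment 1: $17,777.13 +$88.89 interest = $17,866.02; pay $2,143.92 → $15,722.10
Installment 2: $15,722.10 +$78.61 interest = $15,800.71; pay $1,920.00 → $13,880.71
Installment 3: $13,880.71 +$69.40 interest = $13,950.11; pay $1,920.00 → $12,030.11
Installment 4: $12,030.11 +$60.15 interest = $12,090.26; pay $1,920.00 → $10,170.26
Installment 5: $10,170.26 +$50.85 interest = $10,221.11; pay $1,920.00 → $8,301.11
Installment 6: $8,301.11 +$41.51 interest = $8,342.62; pay $1,920.00 → $6,422.62
Installment 7: $6,422.62 +$32.11 interest = $6,454.73; pay $1,920.00 → $4,534.73
Installment 8: $4,534.73 +$22.67 interest = $4,557.40; pay $1,920.00 → $2,637.40
Installment 9: $2,637.40 +$13.19 interest = $2,650.59; pay $1,920.00 → $730.59
Installment 10: $730.59 +$3.65 interest = $734.24; pay $734.24 → $0.00
Total paid: $18,238.16

$18,238.16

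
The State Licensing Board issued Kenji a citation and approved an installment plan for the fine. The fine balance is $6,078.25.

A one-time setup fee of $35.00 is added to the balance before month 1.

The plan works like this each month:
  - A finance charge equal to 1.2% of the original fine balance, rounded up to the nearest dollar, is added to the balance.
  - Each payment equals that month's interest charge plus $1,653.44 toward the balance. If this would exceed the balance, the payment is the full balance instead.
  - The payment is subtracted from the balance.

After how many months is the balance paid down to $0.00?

4

Month 1: opening $6,113.25; interest $73.00 → $6,186.25; payment $1,726.44; balance $4,459.81
Month 2: opening $4,459.81; interest $73.00 → $4,532.81; payment $1,726.44; balance $2,806.37
Month 3: opening $2,806.37; interest $73.00 → $2,879.37; payment $1,726.44; balance $1,152.93
Month 4: opening $1,152.93; interest $73.00 → $1,225.93; payment $1,225.93; balance $0.00
Balance reaches $0.00 in month 4.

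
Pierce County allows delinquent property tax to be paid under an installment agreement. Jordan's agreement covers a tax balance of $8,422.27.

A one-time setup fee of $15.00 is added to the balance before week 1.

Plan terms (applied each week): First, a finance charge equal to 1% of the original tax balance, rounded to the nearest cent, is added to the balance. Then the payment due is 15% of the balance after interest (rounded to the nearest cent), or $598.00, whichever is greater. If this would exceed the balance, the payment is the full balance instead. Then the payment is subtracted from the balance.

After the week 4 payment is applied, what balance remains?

Week 1: opening $8,437.27; interest $84.22 → $8,521.49; payment $1,278.22; balance $7,243.27
Week 2: opening $7,243.27; interest $84.22 → $7,327.49; payment $1,099.12; balance $6,228.37
Week 3: opening $6,228.37; interest $84.22 → $6,312.59; payment $946.89; balance $5,365.70
Week 4: opening $5,365.70; interest $84.22 → $5,449.92; payment $817.49; balance $4,632.43

$4,632.43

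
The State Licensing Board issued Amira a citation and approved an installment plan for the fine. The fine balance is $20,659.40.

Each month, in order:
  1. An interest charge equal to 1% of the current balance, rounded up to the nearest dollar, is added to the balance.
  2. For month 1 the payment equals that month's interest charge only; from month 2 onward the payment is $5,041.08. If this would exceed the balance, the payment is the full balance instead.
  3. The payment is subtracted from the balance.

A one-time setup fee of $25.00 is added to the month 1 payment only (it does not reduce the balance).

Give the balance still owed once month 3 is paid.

$10,943.24

Month 1: opening $20,659.40; interest $207.00 → $20,866.40; payment $207.00 (+ $25.00 fee); balance $20,659.40
Month 2: opening $20,659.40; interest $207.00 → $20,866.40; payment $5,041.08; balance $15,825.32
Month 3: opening $15,825.32; interest $159.00 → $15,984.32; payment $5,041.08; balance $10,943.24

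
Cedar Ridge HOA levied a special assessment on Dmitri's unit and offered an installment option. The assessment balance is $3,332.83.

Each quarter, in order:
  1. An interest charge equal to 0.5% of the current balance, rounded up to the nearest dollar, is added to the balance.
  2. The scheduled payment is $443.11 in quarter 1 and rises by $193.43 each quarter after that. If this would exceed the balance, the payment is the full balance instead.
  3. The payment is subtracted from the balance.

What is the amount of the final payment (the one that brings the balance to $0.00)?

Quarter 1: opening $3,332.83; interest $17.00 → $3,349.83; payment $443.11; balance $2,906.72
Quarter 2: opening $2,906.72; interest $15.00 → $2,921.72; payment $636.54; balance $2,285.18
Quarter 3: opening $2,285.18; interest $12.00 → $2,297.18; payment $829.97; balance $1,467.21
Quarter 4: opening $1,467.21; interest $8.00 → $1,475.21; payment $1,023.40; balance $451.81
Quarter 5: opening $451.81; interest $3.00 → $454.81; payment $454.81; balance $0.00

$454.81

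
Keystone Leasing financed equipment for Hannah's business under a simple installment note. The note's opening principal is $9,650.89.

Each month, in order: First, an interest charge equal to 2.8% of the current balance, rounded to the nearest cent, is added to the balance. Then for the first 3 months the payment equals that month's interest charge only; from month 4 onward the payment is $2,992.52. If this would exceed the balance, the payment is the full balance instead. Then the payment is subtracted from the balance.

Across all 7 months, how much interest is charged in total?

# | Opening | Interest | Payment | End bal
1 | $9,650.89 | $270.22 | $270.22 | $9,650.89
2 | $9,650.89 | $270.22 | $270.22 | $9,650.89
3 | $9,650.89 | $270.22 | $270.22 | $9,650.89
4 | $9,650.89 | $270.22 | $2,992.52 | $6,928.59
5 | $6,928.59 | $194.00 | $2,992.52 | $4,130.07
6 | $4,130.07 | $115.64 | $2,992.52 | $1,253.19
7 | $1,253.19 | $35.09 | $1,288.28 | $0.00
Total interest: $270.22 + $270.22 + $270.22 + $270.22 + $194.00 + $115.64 + $35.09 = $1,425.61

$1,425.61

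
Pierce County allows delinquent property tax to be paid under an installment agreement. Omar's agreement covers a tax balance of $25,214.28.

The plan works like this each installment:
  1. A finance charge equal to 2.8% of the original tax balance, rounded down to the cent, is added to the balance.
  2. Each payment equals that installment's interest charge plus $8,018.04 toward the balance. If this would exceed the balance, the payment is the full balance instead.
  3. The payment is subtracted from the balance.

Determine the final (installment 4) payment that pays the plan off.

Installment 1: opening $25,214.28; interest $705.99 → $25,920.27; payment $8,724.03; balance $17,196.24
Installment 2: opening $17,196.24; interest $705.99 → $17,902.23; payment $8,724.03; balance $9,178.20
Installment 3: opening $9,178.20; interest $705.99 → $9,884.19; payment $8,724.03; balance $1,160.16
Installment 4: opening $1,160.16; interest $705.99 → $1,866.15; payment $1,866.15; balance $0.00

$1,866.15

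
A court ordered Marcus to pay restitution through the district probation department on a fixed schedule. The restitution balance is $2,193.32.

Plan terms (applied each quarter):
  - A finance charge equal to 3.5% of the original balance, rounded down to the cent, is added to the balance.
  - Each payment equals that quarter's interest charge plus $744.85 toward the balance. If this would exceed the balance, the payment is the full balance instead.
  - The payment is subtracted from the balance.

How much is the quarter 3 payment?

$780.38

# | Opening | Interest | Payment | End bal
1 | $2,193.32 | $76.76 | $821.61 | $1,448.47
2 | $1,448.47 | $76.76 | $821.61 | $703.62
3 | $703.62 | $76.76 | $780.38 | $0.00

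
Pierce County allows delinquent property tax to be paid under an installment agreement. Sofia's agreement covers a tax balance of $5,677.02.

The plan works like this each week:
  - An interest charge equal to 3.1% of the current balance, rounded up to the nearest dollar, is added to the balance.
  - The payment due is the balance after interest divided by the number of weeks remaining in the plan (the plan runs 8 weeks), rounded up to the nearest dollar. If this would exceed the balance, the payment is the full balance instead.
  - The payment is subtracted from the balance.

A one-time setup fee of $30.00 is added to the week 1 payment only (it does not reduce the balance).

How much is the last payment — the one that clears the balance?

Week 1: opening $5,677.02; interest $176.00 → $5,853.02; payment $732.00 (+ $30.00 fee); balance $5,121.02
Week 2: opening $5,121.02; interest $159.00 → $5,280.02; payment $755.00; balance $4,525.02
Week 3: opening $4,525.02; interest $141.00 → $4,666.02; payment $778.00; balance $3,888.02
Week 4: opening $3,888.02; interest $121.00 → $4,009.02; payment $802.00; balance $3,207.02
Week 5: opening $3,207.02; interest $100.00 → $3,307.02; payment $827.00; balance $2,480.02
Week 6: opening $2,480.02; interest $77.00 → $2,557.02; payment $853.00; balance $1,704.02
Week 7: opening $1,704.02; interest $53.00 → $1,757.02; payment $879.00; balance $878.02
Week 8: opening $878.02; interest $28.00 → $906.02; payment $906.02; balance $0.00

$906.02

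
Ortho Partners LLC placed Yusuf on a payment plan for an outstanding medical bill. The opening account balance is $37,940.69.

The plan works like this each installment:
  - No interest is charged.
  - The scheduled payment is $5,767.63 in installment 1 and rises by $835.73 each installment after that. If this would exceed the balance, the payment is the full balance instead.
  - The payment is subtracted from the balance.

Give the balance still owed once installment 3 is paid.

$18,130.61

Installment 1: opening $37,940.69; payment $5,767.63; balance $32,173.06
Installment 2: opening $32,173.06; payment $6,603.36; balance $25,569.70
Installment 3: opening $25,569.70; payment $7,439.09; balance $18,130.61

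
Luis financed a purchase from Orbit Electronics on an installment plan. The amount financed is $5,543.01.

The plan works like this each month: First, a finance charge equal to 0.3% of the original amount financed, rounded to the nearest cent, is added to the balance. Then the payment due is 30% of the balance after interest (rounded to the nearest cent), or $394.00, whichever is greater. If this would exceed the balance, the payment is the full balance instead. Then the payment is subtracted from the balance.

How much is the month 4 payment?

$583.01

Month 1: $5,543.01 +$16.63 interest = $5,559.64; pay $1,667.89 → $3,891.75
Month 2: $3,891.75 +$16.63 interest = $3,908.38; pay $1,172.51 → $2,735.87
Month 3: $2,735.87 +$16.63 interest = $2,752.50; pay $825.75 → $1,926.75
Month 4: $1,926.75 +$16.63 interest = $1,943.38; pay $583.01 → $1,360.37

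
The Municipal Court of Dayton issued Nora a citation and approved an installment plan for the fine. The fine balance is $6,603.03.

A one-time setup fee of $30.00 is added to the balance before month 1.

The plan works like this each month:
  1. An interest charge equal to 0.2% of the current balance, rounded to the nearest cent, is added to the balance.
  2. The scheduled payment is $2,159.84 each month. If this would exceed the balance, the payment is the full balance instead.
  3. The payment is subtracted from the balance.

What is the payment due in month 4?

Month 1: opening $6,633.03; interest $13.27 → $6,646.30; payment $2,159.84; balance $4,486.46
Month 2: opening $4,486.46; interest $8.97 → $4,495.43; payment $2,159.84; balance $2,335.59
Month 3: opening $2,335.59; interest $4.67 → $2,340.26; payment $2,159.84; balance $180.42
Month 4: opening $180.42; interest $0.36 → $180.78; payment $180.78; balance $0.00

$180.78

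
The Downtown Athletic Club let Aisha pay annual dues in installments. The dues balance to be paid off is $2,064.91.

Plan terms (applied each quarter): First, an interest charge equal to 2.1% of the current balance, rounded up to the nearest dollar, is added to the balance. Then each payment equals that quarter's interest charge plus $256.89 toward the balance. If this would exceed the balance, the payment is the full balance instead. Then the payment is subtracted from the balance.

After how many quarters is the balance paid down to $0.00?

# | Opening | Interest | Payment | End bal
1 | $2,064.91 | $44.00 | $300.89 | $1,808.02
2 | $1,808.02 | $38.00 | $294.89 | $1,551.13
3 | $1,551.13 | $33.00 | $289.89 | $1,294.24
4 | $1,294.24 | $28.00 | $284.89 | $1,037.35
5 | $1,037.35 | $22.00 | $278.89 | $780.46
6 | $780.46 | $17.00 | $273.89 | $523.57
7 | $523.57 | $11.00 | $267.89 | $266.68
8 | $266.68 | $6.00 | $262.89 | $9.79
9 | $9.79 | $1.00 | $10.79 | $0.00
Balance reaches $0.00 in quarter 9.

9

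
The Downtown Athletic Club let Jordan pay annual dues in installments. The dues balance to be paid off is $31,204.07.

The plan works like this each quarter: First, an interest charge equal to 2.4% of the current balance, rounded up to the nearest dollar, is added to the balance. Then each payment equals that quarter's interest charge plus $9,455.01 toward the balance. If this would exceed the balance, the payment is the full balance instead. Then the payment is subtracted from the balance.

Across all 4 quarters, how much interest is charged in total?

$1,636.00

Quarter 1: $31,204.07 +$749.00 interest = $31,953.07; pay $10,204.01 → $21,749.06
Quarter 2: $21,749.06 +$522.00 interest = $22,271.06; pay $9,977.01 → $12,294.05
Quarter 3: $12,294.05 +$296.00 interest = $12,590.05; pay $9,751.01 → $2,839.04
Quarter 4: $2,839.04 +$69.00 interest = $2,908.04; pay $2,908.04 → $0.00
Total interest: $749.00 + $522.00 + $296.00 + $69.00 = $1,636.00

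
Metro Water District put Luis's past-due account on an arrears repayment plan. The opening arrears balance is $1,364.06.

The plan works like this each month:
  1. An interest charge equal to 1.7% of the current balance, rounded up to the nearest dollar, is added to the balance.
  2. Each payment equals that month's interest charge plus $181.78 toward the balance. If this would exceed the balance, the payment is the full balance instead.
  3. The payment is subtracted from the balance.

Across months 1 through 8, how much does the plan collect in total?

Month 1: opening $1,364.06; interest $24.00 → $1,388.06; payment $205.78; balance $1,182.28
Month 2: opening $1,182.28; interest $21.00 → $1,203.28; payment $202.78; balance $1,000.50
Month 3: opening $1,000.50; interest $18.00 → $1,018.50; payment $199.78; balance $818.72
Month 4: opening $818.72; interest $14.00 → $832.72; payment $195.78; balance $636.94
Month 5: opening $636.94; interest $11.00 → $647.94; payment $192.78; balance $455.16
Month 6: opening $455.16; interest $8.00 → $463.16; payment $189.78; balance $273.38
Month 7: opening $273.38; interest $5.00 → $278.38; payment $186.78; balance $91.60
Month 8: opening $91.60; interest $2.00 → $93.60; payment $93.60; balance $0.00
Total paid: $1,467.06

$1,467.06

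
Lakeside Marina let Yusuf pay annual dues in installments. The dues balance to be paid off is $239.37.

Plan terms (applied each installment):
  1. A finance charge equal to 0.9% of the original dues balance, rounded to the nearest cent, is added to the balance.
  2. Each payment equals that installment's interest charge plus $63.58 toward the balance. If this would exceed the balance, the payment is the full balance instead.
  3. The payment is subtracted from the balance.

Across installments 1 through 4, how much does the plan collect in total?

Installment 1: opening $239.37; interest $2.15 → $241.52; payment $65.73; balance $175.79
Installment 2: opening $175.79; interest $2.15 → $177.94; payment $65.73; balance $112.21
Installment 3: opening $112.21; interest $2.15 → $114.36; payment $65.73; balance $48.63
Installment 4: opening $48.63; interest $2.15 → $50.78; payment $50.78; balance $0.00
Total paid: $247.97

$247.97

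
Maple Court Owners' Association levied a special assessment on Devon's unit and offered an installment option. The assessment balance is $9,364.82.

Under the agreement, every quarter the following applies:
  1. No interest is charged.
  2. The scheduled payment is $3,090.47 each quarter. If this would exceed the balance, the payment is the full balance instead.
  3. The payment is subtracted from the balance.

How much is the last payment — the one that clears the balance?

# | Opening | Payment | End bal
1 | $9,364.82 | $3,090.47 | $6,274.35
2 | $6,274.35 | $3,090.47 | $3,183.88
3 | $3,183.88 | $3,090.47 | $93.41
4 | $93.41 | $93.41 | $0.00

$93.41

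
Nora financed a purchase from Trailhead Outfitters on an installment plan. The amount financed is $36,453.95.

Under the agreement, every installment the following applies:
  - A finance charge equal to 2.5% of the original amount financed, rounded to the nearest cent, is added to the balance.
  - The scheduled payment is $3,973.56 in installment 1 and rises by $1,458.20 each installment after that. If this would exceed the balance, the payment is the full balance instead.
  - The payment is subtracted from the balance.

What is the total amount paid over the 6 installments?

Installment 1: opening $36,453.95; interest $911.35 → $37,365.30; payment $3,973.56; balance $33,391.74
Installment 2: opening $33,391.74; interest $911.35 → $34,303.09; payment $5,431.76; balance $28,871.33
Installment 3: opening $28,871.33; interest $911.35 → $29,782.68; payment $6,889.96; balance $22,892.72
Installment 4: opening $22,892.72; interest $911.35 → $23,804.07; payment $8,348.16; balance $15,455.91
Installment 5: opening $15,455.91; interest $911.35 → $16,367.26; payment $9,806.36; balance $6,560.90
Installment 6: opening $6,560.90; interest $911.35 → $7,472.25; payment $7,472.25; balance $0.00
Total paid: $41,922.05

$41,922.05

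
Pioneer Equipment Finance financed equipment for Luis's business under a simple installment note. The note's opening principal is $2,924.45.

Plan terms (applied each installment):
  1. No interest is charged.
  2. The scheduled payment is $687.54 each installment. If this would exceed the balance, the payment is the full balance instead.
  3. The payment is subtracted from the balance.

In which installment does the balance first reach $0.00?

Installment 1: $2,924.45 − $687.54 → $2,236.91
Installment 2: $2,236.91 − $687.54 → $1,549.37
Installment 3: $1,549.37 − $687.54 → $861.83
Installment 4: $861.83 − $687.54 → $174.29
Installment 5: $174.29 − $174.29 → $0.00
Balance reaches $0.00 in installment 5.

5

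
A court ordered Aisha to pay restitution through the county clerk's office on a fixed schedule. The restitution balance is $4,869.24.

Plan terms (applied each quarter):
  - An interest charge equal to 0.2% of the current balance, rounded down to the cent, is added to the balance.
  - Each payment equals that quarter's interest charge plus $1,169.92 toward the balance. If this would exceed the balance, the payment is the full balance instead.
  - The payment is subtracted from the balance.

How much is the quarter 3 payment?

# | Opening | Interest | Payment | End bal
1 | $4,869.24 | $9.73 | $1,179.65 | $3,699.32
2 | $3,699.32 | $7.39 | $1,177.31 | $2,529.40
3 | $2,529.40 | $5.05 | $1,174.97 | $1,359.48

$1,174.97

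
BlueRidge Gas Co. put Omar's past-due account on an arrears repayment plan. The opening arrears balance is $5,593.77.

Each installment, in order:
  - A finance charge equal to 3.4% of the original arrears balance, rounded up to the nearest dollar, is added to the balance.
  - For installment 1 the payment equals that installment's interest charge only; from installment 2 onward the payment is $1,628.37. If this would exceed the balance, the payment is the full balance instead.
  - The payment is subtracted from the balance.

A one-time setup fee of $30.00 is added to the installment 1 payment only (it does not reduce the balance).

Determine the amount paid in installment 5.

$1,472.66

Installment 1: $5,593.77 +$191.00 interest = $5,784.77; pay $191.00 (+ $30.00 fee) → $5,593.77
Installment 2: $5,593.77 +$191.00 interest = $5,784.77; pay $1,628.37 → $4,156.40
Installment 3: $4,156.40 +$191.00 interest = $4,347.40; pay $1,628.37 → $2,719.03
Installment 4: $2,719.03 +$191.00 interest = $2,910.03; pay $1,628.37 → $1,281.66
Installment 5: $1,281.66 +$191.00 interest = $1,472.66; pay $1,472.66 → $0.00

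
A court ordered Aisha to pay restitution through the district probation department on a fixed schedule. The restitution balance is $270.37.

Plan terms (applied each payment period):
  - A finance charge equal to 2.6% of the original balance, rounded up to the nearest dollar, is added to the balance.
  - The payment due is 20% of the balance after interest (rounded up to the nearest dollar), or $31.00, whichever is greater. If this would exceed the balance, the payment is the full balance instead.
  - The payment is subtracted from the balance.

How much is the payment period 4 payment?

$33.00

# | Opening | Interest | Payment | End bal
1 | $270.37 | $8.00 | $56.00 | $222.37
2 | $222.37 | $8.00 | $47.00 | $183.37
3 | $183.37 | $8.00 | $39.00 | $152.37
4 | $152.37 | $8.00 | $33.00 | $127.37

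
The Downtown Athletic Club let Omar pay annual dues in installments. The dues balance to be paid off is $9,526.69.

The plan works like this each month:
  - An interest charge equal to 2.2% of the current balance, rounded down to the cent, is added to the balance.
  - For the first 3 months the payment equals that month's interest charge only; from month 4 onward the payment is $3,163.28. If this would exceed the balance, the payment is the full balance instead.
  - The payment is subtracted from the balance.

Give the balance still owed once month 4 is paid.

Month 1: $9,526.69 +$209.58 interest = $9,736.27; pay $209.58 → $9,526.69
Month 2: $9,526.69 +$209.58 interest = $9,736.27; pay $209.58 → $9,526.69
Month 3: $9,526.69 +$209.58 interest = $9,736.27; pay $209.58 → $9,526.69
Month 4: $9,526.69 +$209.58 interest = $9,736.27; pay $3,163.28 → $6,572.99

$6,572.99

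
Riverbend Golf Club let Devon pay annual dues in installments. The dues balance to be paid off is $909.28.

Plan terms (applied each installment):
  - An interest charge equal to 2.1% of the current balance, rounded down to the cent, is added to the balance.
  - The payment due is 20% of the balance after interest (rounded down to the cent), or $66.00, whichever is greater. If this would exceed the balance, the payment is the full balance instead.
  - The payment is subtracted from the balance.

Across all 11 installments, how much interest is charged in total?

$88.63

Installment 1: $909.28 +$19.09 interest = $928.37; pay $185.67 → $742.70
Installment 2: $742.70 +$15.59 interest = $758.29; pay $151.65 → $606.64
Installment 3: $606.64 +$12.73 interest = $619.37; pay $123.87 → $495.50
Installment 4: $495.50 +$10.40 interest = $505.90; pay $101.18 → $404.72
Installment 5: $404.72 +$8.49 interest = $413.21; pay $82.64 → $330.57
Installment 6: $330.57 +$6.94 interest = $337.51; pay $67.50 → $270.01
Installment 7: $270.01 +$5.67 interest = $275.68; pay $66.00 → $209.68
Installment 8: $209.68 +$4.40 interest = $214.08; pay $66.00 → $148.08
Installment 9: $148.08 +$3.10 interest = $151.18; pay $66.00 → $85.18
Installment 10: $85.18 +$1.78 interest = $86.96; pay $66.00 → $20.96
Installment 11: $20.96 +$0.44 interest = $21.40; pay $21.40 → $0.00
Total interest: $19.09 + $15.59 + $12.73 + $10.40 + $8.49 + $6.94 + $5.67 + $4.40 + $3.10 + $1.78 + $0.44 = $88.63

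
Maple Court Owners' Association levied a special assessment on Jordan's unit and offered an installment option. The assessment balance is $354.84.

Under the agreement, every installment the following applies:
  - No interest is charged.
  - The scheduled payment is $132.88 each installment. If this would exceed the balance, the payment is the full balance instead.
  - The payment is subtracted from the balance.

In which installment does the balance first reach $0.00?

Installment 1: opening $354.84; payment $132.88; balance $221.96
Installment 2: opening $221.96; payment $132.88; balance $89.08
Installment 3: opening $89.08; payment $89.08; balance $0.00
Balance reaches $0.00 in installment 3.

3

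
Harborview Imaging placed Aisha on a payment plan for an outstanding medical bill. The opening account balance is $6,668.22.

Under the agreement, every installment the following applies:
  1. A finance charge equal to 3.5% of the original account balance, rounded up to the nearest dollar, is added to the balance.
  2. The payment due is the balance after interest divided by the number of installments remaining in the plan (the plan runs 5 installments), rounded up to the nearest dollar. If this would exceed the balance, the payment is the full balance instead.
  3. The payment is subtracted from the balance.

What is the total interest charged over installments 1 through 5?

# | Opening | Interest | Payment | End bal
1 | $6,668.22 | $234.00 | $1,381.00 | $5,521.22
2 | $5,521.22 | $234.00 | $1,439.00 | $4,316.22
3 | $4,316.22 | $234.00 | $1,517.00 | $3,033.22
4 | $3,033.22 | $234.00 | $1,634.00 | $1,633.22
5 | $1,633.22 | $234.00 | $1,867.22 | $0.00
Total interest: $234.00 + $234.00 + $234.00 + $234.00 + $234.00 = $1,170.00

$1,170.00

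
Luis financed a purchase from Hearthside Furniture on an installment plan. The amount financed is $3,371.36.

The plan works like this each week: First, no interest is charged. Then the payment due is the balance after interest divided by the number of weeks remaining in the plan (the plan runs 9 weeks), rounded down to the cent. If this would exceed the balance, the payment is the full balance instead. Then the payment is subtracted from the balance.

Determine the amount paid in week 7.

$374.60

Week 1: $3,371.36 − $374.59 → $2,996.77
Week 2: $2,996.77 − $374.59 → $2,622.18
Week 3: $2,622.18 − $374.59 → $2,247.59
Week 4: $2,247.59 − $374.59 → $1,873.00
Week 5: $1,873.00 − $374.60 → $1,498.40
Week 6: $1,498.40 − $374.60 → $1,123.80
Week 7: $1,123.80 − $374.60 → $749.20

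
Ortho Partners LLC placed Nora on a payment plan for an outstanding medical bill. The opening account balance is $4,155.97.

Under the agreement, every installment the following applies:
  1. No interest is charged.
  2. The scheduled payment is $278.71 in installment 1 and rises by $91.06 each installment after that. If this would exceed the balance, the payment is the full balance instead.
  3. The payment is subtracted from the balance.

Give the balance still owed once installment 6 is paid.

# | Opening | Payment | End bal
1 | $4,155.97 | $278.71 | $3,877.26
2 | $3,877.26 | $369.77 | $3,507.49
3 | $3,507.49 | $460.83 | $3,046.66
4 | $3,046.66 | $551.89 | $2,494.77
5 | $2,494.77 | $642.95 | $1,851.82
6 | $1,851.82 | $734.01 | $1,117.81

$1,117.81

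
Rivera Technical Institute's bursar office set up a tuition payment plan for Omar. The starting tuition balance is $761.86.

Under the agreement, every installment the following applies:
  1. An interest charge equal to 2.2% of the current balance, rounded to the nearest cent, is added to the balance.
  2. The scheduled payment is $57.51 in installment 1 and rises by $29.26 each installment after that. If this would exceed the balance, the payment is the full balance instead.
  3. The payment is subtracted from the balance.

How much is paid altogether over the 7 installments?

Installment 1: $761.86 +$16.76 interest = $778.62; pay $57.51 → $721.11
Installment 2: $721.11 +$15.86 interest = $736.97; pay $86.77 → $650.20
Installment 3: $650.20 +$14.30 interest = $664.50; pay $116.03 → $548.47
Installment 4: $548.47 +$12.07 interest = $560.54; pay $145.29 → $415.25
Installment 5: $415.25 +$9.14 interest = $424.39; pay $174.55 → $249.84
Installment 6: $249.84 +$5.50 interest = $255.34; pay $203.81 → $51.53
Installment 7: $51.53 +$1.13 interest = $52.66; pay $52.66 → $0.00
Total paid: $836.62

$836.62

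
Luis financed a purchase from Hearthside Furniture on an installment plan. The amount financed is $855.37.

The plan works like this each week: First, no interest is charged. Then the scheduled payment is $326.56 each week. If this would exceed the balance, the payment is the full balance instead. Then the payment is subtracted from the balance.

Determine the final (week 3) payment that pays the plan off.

Week 1: opening $855.37; payment $326.56; balance $528.81
Week 2: opening $528.81; payment $326.56; balance $202.25
Week 3: opening $202.25; payment $202.25; balance $0.00

$202.25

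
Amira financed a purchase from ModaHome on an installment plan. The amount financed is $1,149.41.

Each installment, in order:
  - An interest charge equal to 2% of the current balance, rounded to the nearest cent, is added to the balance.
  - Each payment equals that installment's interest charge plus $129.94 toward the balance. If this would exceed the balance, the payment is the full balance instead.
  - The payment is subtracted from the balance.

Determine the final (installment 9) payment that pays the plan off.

$112.09

Installment 1: opening $1,149.41; interest $22.99 → $1,172.40; payment $152.93; balance $1,019.47
Installment 2: opening $1,019.47; interest $20.39 → $1,039.86; payment $150.33; balance $889.53
Installment 3: opening $889.53; interest $17.79 → $907.32; payment $147.73; balance $759.59
Installment 4: opening $759.59; interest $15.19 → $774.78; payment $145.13; balance $629.65
Installment 5: opening $629.65; interest $12.59 → $642.24; payment $142.53; balance $499.71
Installment 6: opening $499.71; interest $9.99 → $509.70; payment $139.93; balance $369.77
Installment 7: opening $369.77; interest $7.40 → $377.17; payment $137.34; balance $239.83
Installment 8: opening $239.83; interest $4.80 → $244.63; payment $134.74; balance $109.89
Installment 9: opening $109.89; interest $2.20 → $112.09; payment $112.09; balance $0.00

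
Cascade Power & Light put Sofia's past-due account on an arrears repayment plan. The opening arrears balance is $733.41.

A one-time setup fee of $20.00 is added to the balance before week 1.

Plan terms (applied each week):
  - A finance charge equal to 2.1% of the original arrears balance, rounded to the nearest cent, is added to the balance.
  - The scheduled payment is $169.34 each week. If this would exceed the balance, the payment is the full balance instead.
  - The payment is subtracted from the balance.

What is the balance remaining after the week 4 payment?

$137.65

Week 1: $753.41 +$15.40 interest = $768.81; pay $169.34 → $599.47
Week 2: $599.47 +$15.40 interest = $614.87; pay $169.34 → $445.53
Week 3: $445.53 +$15.40 interest = $460.93; pay $169.34 → $291.59
Week 4: $291.59 +$15.40 interest = $306.99; pay $169.34 → $137.65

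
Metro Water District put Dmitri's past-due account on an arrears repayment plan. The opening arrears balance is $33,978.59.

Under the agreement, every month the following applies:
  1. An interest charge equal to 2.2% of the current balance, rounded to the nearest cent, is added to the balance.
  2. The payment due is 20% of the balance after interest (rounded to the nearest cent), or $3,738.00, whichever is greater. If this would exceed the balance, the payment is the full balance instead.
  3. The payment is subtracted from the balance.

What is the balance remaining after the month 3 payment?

Month 1: $33,978.59 +$747.53 interest = $34,726.12; pay $6,945.22 → $27,780.90
Month 2: $27,780.90 +$611.18 interest = $28,392.08; pay $5,678.42 → $22,713.66
Month 3: $22,713.66 +$499.70 interest = $23,213.36; pay $4,642.67 → $18,570.69

$18,570.69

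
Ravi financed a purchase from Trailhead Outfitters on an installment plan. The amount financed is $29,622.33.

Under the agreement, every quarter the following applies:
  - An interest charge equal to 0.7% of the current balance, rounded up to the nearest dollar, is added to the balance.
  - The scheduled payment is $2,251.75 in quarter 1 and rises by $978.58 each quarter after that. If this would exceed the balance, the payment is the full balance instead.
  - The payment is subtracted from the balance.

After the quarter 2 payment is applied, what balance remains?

$24,542.25

# | Opening | Interest | Payment | End bal
1 | $29,622.33 | $208.00 | $2,251.75 | $27,578.58
2 | $27,578.58 | $194.00 | $3,230.33 | $24,542.25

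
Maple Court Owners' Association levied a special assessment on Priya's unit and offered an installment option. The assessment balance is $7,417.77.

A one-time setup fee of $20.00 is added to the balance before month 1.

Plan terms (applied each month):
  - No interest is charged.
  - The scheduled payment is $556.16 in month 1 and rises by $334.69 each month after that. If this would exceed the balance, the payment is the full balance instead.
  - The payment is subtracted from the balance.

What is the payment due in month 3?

Month 1: $7,437.77 − $556.16 → $6,881.61
Month 2: $6,881.61 − $890.85 → $5,990.76
Month 3: $5,990.76 − $1,225.54 → $4,765.22

$1,225.54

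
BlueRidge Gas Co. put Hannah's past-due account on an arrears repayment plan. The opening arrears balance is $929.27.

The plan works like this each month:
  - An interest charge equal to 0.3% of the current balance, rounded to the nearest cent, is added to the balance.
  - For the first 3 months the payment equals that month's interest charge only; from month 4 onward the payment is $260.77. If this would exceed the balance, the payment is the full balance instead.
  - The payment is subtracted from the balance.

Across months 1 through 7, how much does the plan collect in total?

$944.14

# | Opening | Interest | Payment | End bal
1 | $929.27 | $2.79 | $2.79 | $929.27
2 | $929.27 | $2.79 | $2.79 | $929.27
3 | $929.27 | $2.79 | $2.79 | $929.27
4 | $929.27 | $2.79 | $260.77 | $671.29
5 | $671.29 | $2.01 | $260.77 | $412.53
6 | $412.53 | $1.24 | $260.77 | $153.00
7 | $153.00 | $0.46 | $153.46 | $0.00
Total paid: $944.14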